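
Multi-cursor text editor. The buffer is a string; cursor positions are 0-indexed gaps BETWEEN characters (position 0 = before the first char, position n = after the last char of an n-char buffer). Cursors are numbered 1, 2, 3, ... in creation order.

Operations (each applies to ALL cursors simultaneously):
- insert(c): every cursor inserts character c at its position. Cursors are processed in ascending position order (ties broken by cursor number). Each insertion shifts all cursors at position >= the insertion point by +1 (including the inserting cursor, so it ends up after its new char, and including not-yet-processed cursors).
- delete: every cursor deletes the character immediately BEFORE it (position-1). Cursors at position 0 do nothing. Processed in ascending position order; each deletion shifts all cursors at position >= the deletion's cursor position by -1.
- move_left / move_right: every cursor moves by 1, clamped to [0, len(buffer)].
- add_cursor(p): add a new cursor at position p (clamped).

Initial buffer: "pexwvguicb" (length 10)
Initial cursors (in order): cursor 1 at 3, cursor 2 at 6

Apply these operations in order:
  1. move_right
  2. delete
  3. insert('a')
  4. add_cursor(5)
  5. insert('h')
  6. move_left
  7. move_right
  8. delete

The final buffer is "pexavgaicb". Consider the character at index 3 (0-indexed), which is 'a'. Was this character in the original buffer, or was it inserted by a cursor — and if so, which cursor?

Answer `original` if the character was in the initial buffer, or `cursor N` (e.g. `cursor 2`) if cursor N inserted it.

Answer: cursor 1

Derivation:
After op 1 (move_right): buffer="pexwvguicb" (len 10), cursors c1@4 c2@7, authorship ..........
After op 2 (delete): buffer="pexvgicb" (len 8), cursors c1@3 c2@5, authorship ........
After op 3 (insert('a')): buffer="pexavgaicb" (len 10), cursors c1@4 c2@7, authorship ...1..2...
After op 4 (add_cursor(5)): buffer="pexavgaicb" (len 10), cursors c1@4 c3@5 c2@7, authorship ...1..2...
After op 5 (insert('h')): buffer="pexahvhgahicb" (len 13), cursors c1@5 c3@7 c2@10, authorship ...11.3.22...
After op 6 (move_left): buffer="pexahvhgahicb" (len 13), cursors c1@4 c3@6 c2@9, authorship ...11.3.22...
After op 7 (move_right): buffer="pexahvhgahicb" (len 13), cursors c1@5 c3@7 c2@10, authorship ...11.3.22...
After op 8 (delete): buffer="pexavgaicb" (len 10), cursors c1@4 c3@5 c2@7, authorship ...1..2...
Authorship (.=original, N=cursor N): . . . 1 . . 2 . . .
Index 3: author = 1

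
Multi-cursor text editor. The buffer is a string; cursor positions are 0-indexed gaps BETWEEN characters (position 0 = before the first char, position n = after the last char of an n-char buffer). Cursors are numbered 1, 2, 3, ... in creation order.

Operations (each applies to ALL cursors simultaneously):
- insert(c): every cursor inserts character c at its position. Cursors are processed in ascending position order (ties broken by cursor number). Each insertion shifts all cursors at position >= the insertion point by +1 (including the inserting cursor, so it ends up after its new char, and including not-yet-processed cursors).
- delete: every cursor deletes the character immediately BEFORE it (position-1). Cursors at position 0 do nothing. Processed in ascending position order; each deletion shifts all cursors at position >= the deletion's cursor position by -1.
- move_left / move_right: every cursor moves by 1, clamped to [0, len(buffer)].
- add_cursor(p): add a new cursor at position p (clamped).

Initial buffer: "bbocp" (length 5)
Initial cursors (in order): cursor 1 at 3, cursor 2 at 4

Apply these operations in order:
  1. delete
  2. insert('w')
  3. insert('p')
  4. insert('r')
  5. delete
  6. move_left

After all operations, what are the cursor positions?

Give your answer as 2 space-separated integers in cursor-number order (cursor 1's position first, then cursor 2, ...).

After op 1 (delete): buffer="bbp" (len 3), cursors c1@2 c2@2, authorship ...
After op 2 (insert('w')): buffer="bbwwp" (len 5), cursors c1@4 c2@4, authorship ..12.
After op 3 (insert('p')): buffer="bbwwppp" (len 7), cursors c1@6 c2@6, authorship ..1212.
After op 4 (insert('r')): buffer="bbwwpprrp" (len 9), cursors c1@8 c2@8, authorship ..121212.
After op 5 (delete): buffer="bbwwppp" (len 7), cursors c1@6 c2@6, authorship ..1212.
After op 6 (move_left): buffer="bbwwppp" (len 7), cursors c1@5 c2@5, authorship ..1212.

Answer: 5 5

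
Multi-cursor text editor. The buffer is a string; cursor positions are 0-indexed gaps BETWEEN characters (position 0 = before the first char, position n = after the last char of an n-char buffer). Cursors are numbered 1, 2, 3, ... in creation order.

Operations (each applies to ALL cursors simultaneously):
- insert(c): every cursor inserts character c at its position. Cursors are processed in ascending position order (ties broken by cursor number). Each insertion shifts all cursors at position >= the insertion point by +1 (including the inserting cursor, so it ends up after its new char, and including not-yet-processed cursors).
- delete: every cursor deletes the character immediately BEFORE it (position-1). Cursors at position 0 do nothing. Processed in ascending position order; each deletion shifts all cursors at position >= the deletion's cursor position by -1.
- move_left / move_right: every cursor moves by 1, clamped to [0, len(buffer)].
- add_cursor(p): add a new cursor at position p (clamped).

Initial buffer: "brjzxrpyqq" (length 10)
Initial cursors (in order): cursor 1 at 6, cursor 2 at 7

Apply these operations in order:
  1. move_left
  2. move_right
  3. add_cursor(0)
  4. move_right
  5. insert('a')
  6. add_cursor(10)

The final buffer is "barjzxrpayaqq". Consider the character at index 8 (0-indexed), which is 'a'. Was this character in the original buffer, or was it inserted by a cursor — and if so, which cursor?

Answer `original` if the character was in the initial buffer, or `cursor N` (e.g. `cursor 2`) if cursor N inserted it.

After op 1 (move_left): buffer="brjzxrpyqq" (len 10), cursors c1@5 c2@6, authorship ..........
After op 2 (move_right): buffer="brjzxrpyqq" (len 10), cursors c1@6 c2@7, authorship ..........
After op 3 (add_cursor(0)): buffer="brjzxrpyqq" (len 10), cursors c3@0 c1@6 c2@7, authorship ..........
After op 4 (move_right): buffer="brjzxrpyqq" (len 10), cursors c3@1 c1@7 c2@8, authorship ..........
After op 5 (insert('a')): buffer="barjzxrpayaqq" (len 13), cursors c3@2 c1@9 c2@11, authorship .3......1.2..
After op 6 (add_cursor(10)): buffer="barjzxrpayaqq" (len 13), cursors c3@2 c1@9 c4@10 c2@11, authorship .3......1.2..
Authorship (.=original, N=cursor N): . 3 . . . . . . 1 . 2 . .
Index 8: author = 1

Answer: cursor 1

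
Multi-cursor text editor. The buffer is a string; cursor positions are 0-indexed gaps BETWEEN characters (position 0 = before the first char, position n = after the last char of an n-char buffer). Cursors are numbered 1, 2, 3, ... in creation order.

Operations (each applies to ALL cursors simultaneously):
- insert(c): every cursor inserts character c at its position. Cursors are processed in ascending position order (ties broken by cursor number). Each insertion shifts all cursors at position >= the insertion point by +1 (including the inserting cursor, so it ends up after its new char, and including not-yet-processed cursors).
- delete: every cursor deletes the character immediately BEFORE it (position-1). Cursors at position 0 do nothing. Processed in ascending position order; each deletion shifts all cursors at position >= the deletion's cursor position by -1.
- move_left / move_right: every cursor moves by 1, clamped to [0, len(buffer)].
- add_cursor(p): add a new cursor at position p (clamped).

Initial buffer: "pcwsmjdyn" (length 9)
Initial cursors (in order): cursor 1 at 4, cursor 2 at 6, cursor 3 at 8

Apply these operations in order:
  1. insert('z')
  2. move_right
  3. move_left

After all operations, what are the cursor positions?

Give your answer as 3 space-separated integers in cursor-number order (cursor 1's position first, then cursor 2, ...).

After op 1 (insert('z')): buffer="pcwszmjzdyzn" (len 12), cursors c1@5 c2@8 c3@11, authorship ....1..2..3.
After op 2 (move_right): buffer="pcwszmjzdyzn" (len 12), cursors c1@6 c2@9 c3@12, authorship ....1..2..3.
After op 3 (move_left): buffer="pcwszmjzdyzn" (len 12), cursors c1@5 c2@8 c3@11, authorship ....1..2..3.

Answer: 5 8 11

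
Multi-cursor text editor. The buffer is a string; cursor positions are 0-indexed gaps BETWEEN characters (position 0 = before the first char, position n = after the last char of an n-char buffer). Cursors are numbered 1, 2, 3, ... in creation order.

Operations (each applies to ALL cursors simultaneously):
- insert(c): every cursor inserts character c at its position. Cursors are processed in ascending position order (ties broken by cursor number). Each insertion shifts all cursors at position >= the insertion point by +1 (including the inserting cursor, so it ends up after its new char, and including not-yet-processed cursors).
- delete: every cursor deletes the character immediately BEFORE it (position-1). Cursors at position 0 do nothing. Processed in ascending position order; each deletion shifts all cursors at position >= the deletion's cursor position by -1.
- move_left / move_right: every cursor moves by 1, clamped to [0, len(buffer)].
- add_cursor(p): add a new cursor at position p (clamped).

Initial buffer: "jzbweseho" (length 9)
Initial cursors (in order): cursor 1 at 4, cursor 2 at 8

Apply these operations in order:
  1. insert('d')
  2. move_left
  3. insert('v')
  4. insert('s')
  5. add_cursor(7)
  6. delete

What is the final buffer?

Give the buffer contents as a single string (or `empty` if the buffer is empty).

After op 1 (insert('d')): buffer="jzbwdesehdo" (len 11), cursors c1@5 c2@10, authorship ....1....2.
After op 2 (move_left): buffer="jzbwdesehdo" (len 11), cursors c1@4 c2@9, authorship ....1....2.
After op 3 (insert('v')): buffer="jzbwvdesehvdo" (len 13), cursors c1@5 c2@11, authorship ....11....22.
After op 4 (insert('s')): buffer="jzbwvsdesehvsdo" (len 15), cursors c1@6 c2@13, authorship ....111....222.
After op 5 (add_cursor(7)): buffer="jzbwvsdesehvsdo" (len 15), cursors c1@6 c3@7 c2@13, authorship ....111....222.
After op 6 (delete): buffer="jzbwvesehvdo" (len 12), cursors c1@5 c3@5 c2@10, authorship ....1....22.

Answer: jzbwvesehvdo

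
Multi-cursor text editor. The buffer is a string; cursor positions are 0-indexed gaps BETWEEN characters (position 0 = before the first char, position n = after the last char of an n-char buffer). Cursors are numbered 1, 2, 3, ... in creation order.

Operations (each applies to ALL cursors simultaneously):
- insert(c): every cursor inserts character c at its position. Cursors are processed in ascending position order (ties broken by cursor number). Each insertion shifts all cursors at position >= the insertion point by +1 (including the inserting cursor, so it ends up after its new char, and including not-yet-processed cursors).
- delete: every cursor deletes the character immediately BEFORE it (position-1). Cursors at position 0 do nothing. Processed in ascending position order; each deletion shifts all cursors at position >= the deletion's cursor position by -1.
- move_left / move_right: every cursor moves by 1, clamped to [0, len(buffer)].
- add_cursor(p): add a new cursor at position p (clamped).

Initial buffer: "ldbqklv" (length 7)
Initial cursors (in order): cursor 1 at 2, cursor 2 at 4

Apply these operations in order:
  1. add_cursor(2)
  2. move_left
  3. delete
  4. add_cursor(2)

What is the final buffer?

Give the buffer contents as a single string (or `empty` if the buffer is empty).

After op 1 (add_cursor(2)): buffer="ldbqklv" (len 7), cursors c1@2 c3@2 c2@4, authorship .......
After op 2 (move_left): buffer="ldbqklv" (len 7), cursors c1@1 c3@1 c2@3, authorship .......
After op 3 (delete): buffer="dqklv" (len 5), cursors c1@0 c3@0 c2@1, authorship .....
After op 4 (add_cursor(2)): buffer="dqklv" (len 5), cursors c1@0 c3@0 c2@1 c4@2, authorship .....

Answer: dqklv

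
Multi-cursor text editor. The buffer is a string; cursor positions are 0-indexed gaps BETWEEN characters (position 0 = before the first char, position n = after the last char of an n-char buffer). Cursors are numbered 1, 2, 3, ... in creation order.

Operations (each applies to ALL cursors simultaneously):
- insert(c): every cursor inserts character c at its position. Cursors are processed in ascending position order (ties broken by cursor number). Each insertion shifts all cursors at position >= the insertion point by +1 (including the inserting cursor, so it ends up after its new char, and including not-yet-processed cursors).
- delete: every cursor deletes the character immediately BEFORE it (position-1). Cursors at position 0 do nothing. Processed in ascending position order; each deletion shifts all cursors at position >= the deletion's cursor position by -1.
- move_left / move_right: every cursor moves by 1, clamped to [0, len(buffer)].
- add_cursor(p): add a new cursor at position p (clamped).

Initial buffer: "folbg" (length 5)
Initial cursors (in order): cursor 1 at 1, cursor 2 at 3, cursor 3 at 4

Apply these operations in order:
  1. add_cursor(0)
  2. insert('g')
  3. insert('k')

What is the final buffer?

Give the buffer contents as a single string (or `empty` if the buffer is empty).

After op 1 (add_cursor(0)): buffer="folbg" (len 5), cursors c4@0 c1@1 c2@3 c3@4, authorship .....
After op 2 (insert('g')): buffer="gfgolgbgg" (len 9), cursors c4@1 c1@3 c2@6 c3@8, authorship 4.1..2.3.
After op 3 (insert('k')): buffer="gkfgkolgkbgkg" (len 13), cursors c4@2 c1@5 c2@9 c3@12, authorship 44.11..22.33.

Answer: gkfgkolgkbgkg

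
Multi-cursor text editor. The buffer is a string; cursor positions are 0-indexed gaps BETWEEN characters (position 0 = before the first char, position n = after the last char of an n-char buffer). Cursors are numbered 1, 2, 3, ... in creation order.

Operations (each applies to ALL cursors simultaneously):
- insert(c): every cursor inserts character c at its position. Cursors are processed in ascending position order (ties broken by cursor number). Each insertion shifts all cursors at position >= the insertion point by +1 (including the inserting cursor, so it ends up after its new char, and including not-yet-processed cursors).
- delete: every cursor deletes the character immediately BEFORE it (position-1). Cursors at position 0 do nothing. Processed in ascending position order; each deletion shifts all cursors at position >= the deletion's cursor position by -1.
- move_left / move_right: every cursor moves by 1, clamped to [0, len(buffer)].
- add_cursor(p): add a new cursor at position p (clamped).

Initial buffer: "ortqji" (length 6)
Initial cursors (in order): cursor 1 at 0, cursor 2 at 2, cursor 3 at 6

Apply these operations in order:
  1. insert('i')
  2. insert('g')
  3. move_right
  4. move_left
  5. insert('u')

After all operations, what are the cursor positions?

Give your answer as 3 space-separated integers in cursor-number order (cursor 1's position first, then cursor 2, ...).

Answer: 3 8 14

Derivation:
After op 1 (insert('i')): buffer="ioritqjii" (len 9), cursors c1@1 c2@4 c3@9, authorship 1..2....3
After op 2 (insert('g')): buffer="igorigtqjiig" (len 12), cursors c1@2 c2@6 c3@12, authorship 11..22....33
After op 3 (move_right): buffer="igorigtqjiig" (len 12), cursors c1@3 c2@7 c3@12, authorship 11..22....33
After op 4 (move_left): buffer="igorigtqjiig" (len 12), cursors c1@2 c2@6 c3@11, authorship 11..22....33
After op 5 (insert('u')): buffer="iguorigutqjiiug" (len 15), cursors c1@3 c2@8 c3@14, authorship 111..222....333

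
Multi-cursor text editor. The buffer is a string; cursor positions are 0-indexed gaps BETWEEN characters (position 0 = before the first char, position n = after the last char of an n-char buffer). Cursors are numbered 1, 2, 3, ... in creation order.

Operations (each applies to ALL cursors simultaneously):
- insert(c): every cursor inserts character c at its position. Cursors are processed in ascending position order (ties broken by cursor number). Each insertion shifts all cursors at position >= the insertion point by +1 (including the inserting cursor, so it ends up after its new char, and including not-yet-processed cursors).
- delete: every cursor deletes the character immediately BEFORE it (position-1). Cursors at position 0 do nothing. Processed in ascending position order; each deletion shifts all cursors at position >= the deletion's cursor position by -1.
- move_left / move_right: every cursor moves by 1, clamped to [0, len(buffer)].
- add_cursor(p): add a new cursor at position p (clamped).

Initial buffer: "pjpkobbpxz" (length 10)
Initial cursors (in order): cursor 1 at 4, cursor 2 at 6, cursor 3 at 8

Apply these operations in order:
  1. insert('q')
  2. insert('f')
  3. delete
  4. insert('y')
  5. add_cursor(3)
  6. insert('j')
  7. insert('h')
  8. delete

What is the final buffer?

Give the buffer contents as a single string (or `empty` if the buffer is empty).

Answer: pjpjkqyjobqyjbpqyjxz

Derivation:
After op 1 (insert('q')): buffer="pjpkqobqbpqxz" (len 13), cursors c1@5 c2@8 c3@11, authorship ....1..2..3..
After op 2 (insert('f')): buffer="pjpkqfobqfbpqfxz" (len 16), cursors c1@6 c2@10 c3@14, authorship ....11..22..33..
After op 3 (delete): buffer="pjpkqobqbpqxz" (len 13), cursors c1@5 c2@8 c3@11, authorship ....1..2..3..
After op 4 (insert('y')): buffer="pjpkqyobqybpqyxz" (len 16), cursors c1@6 c2@10 c3@14, authorship ....11..22..33..
After op 5 (add_cursor(3)): buffer="pjpkqyobqybpqyxz" (len 16), cursors c4@3 c1@6 c2@10 c3@14, authorship ....11..22..33..
After op 6 (insert('j')): buffer="pjpjkqyjobqyjbpqyjxz" (len 20), cursors c4@4 c1@8 c2@13 c3@18, authorship ...4.111..222..333..
After op 7 (insert('h')): buffer="pjpjhkqyjhobqyjhbpqyjhxz" (len 24), cursors c4@5 c1@10 c2@16 c3@22, authorship ...44.1111..2222..3333..
After op 8 (delete): buffer="pjpjkqyjobqyjbpqyjxz" (len 20), cursors c4@4 c1@8 c2@13 c3@18, authorship ...4.111..222..333..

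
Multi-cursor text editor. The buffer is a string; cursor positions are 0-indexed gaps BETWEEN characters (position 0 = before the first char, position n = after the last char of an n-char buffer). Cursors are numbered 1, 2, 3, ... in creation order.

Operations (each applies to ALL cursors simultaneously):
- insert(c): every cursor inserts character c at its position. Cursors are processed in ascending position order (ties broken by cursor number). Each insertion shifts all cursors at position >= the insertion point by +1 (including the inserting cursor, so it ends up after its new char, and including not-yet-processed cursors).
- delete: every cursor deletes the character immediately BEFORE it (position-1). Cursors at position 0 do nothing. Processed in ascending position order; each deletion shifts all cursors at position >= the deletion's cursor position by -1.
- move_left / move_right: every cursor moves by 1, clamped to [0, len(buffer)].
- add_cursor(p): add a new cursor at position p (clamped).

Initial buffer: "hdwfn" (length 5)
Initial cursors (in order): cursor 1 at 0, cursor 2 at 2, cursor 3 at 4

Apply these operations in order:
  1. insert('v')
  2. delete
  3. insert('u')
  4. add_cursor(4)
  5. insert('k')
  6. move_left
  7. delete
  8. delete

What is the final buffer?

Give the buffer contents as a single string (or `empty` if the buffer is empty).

After op 1 (insert('v')): buffer="vhdvwfvn" (len 8), cursors c1@1 c2@4 c3@7, authorship 1..2..3.
After op 2 (delete): buffer="hdwfn" (len 5), cursors c1@0 c2@2 c3@4, authorship .....
After op 3 (insert('u')): buffer="uhduwfun" (len 8), cursors c1@1 c2@4 c3@7, authorship 1..2..3.
After op 4 (add_cursor(4)): buffer="uhduwfun" (len 8), cursors c1@1 c2@4 c4@4 c3@7, authorship 1..2..3.
After op 5 (insert('k')): buffer="ukhdukkwfukn" (len 12), cursors c1@2 c2@7 c4@7 c3@11, authorship 11..224..33.
After op 6 (move_left): buffer="ukhdukkwfukn" (len 12), cursors c1@1 c2@6 c4@6 c3@10, authorship 11..224..33.
After op 7 (delete): buffer="khdkwfkn" (len 8), cursors c1@0 c2@3 c4@3 c3@6, authorship 1..4..3.
After op 8 (delete): buffer="kkwkn" (len 5), cursors c1@0 c2@1 c4@1 c3@3, authorship 14.3.

Answer: kkwkn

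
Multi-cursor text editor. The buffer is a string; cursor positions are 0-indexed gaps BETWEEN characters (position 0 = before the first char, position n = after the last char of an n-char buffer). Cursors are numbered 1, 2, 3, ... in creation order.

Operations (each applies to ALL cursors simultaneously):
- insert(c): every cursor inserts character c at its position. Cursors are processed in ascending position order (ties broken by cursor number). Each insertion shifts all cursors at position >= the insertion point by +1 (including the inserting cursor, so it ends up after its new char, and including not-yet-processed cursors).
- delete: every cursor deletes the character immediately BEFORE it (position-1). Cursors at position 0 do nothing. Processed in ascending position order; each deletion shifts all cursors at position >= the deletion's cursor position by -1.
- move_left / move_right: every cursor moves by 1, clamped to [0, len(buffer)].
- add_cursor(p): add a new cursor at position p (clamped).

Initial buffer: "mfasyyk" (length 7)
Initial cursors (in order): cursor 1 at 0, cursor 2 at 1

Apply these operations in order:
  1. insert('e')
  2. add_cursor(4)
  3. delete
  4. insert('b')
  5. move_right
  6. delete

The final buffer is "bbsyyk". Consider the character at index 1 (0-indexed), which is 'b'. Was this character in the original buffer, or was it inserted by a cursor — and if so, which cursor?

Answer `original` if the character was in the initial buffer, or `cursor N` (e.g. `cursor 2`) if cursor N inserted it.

Answer: cursor 2

Derivation:
After op 1 (insert('e')): buffer="emefasyyk" (len 9), cursors c1@1 c2@3, authorship 1.2......
After op 2 (add_cursor(4)): buffer="emefasyyk" (len 9), cursors c1@1 c2@3 c3@4, authorship 1.2......
After op 3 (delete): buffer="masyyk" (len 6), cursors c1@0 c2@1 c3@1, authorship ......
After op 4 (insert('b')): buffer="bmbbasyyk" (len 9), cursors c1@1 c2@4 c3@4, authorship 1.23.....
After op 5 (move_right): buffer="bmbbasyyk" (len 9), cursors c1@2 c2@5 c3@5, authorship 1.23.....
After op 6 (delete): buffer="bbsyyk" (len 6), cursors c1@1 c2@2 c3@2, authorship 12....
Authorship (.=original, N=cursor N): 1 2 . . . .
Index 1: author = 2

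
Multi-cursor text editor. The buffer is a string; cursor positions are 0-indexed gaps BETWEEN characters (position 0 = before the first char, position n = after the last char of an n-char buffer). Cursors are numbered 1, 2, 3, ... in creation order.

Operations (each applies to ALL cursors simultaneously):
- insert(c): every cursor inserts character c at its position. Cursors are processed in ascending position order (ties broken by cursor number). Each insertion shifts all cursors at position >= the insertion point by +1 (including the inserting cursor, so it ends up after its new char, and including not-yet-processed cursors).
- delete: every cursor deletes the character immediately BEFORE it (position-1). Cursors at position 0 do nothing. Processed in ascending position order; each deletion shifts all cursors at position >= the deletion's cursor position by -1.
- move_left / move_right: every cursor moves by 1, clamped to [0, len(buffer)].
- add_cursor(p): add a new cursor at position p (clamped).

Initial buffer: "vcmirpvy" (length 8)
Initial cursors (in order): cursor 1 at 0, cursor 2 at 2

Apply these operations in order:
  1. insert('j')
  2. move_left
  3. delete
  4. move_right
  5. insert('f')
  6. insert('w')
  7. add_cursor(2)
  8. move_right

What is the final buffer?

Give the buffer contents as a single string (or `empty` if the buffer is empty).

Answer: jfwvjfwmirpvy

Derivation:
After op 1 (insert('j')): buffer="jvcjmirpvy" (len 10), cursors c1@1 c2@4, authorship 1..2......
After op 2 (move_left): buffer="jvcjmirpvy" (len 10), cursors c1@0 c2@3, authorship 1..2......
After op 3 (delete): buffer="jvjmirpvy" (len 9), cursors c1@0 c2@2, authorship 1.2......
After op 4 (move_right): buffer="jvjmirpvy" (len 9), cursors c1@1 c2@3, authorship 1.2......
After op 5 (insert('f')): buffer="jfvjfmirpvy" (len 11), cursors c1@2 c2@5, authorship 11.22......
After op 6 (insert('w')): buffer="jfwvjfwmirpvy" (len 13), cursors c1@3 c2@7, authorship 111.222......
After op 7 (add_cursor(2)): buffer="jfwvjfwmirpvy" (len 13), cursors c3@2 c1@3 c2@7, authorship 111.222......
After op 8 (move_right): buffer="jfwvjfwmirpvy" (len 13), cursors c3@3 c1@4 c2@8, authorship 111.222......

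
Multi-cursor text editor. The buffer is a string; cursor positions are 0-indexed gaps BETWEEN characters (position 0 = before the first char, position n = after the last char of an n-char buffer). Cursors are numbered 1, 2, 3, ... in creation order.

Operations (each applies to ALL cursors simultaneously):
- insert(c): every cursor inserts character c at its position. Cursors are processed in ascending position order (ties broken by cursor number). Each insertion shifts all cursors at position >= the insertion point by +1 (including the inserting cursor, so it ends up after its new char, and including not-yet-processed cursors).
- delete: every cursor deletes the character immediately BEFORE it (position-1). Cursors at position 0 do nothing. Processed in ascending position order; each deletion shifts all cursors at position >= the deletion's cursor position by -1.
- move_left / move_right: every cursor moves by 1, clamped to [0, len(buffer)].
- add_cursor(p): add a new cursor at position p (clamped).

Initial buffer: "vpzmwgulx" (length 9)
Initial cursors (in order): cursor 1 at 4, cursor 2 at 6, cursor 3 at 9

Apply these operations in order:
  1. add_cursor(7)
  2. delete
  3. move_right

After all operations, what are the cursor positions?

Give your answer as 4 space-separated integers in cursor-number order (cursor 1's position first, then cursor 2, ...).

Answer: 4 5 5 5

Derivation:
After op 1 (add_cursor(7)): buffer="vpzmwgulx" (len 9), cursors c1@4 c2@6 c4@7 c3@9, authorship .........
After op 2 (delete): buffer="vpzwl" (len 5), cursors c1@3 c2@4 c4@4 c3@5, authorship .....
After op 3 (move_right): buffer="vpzwl" (len 5), cursors c1@4 c2@5 c3@5 c4@5, authorship .....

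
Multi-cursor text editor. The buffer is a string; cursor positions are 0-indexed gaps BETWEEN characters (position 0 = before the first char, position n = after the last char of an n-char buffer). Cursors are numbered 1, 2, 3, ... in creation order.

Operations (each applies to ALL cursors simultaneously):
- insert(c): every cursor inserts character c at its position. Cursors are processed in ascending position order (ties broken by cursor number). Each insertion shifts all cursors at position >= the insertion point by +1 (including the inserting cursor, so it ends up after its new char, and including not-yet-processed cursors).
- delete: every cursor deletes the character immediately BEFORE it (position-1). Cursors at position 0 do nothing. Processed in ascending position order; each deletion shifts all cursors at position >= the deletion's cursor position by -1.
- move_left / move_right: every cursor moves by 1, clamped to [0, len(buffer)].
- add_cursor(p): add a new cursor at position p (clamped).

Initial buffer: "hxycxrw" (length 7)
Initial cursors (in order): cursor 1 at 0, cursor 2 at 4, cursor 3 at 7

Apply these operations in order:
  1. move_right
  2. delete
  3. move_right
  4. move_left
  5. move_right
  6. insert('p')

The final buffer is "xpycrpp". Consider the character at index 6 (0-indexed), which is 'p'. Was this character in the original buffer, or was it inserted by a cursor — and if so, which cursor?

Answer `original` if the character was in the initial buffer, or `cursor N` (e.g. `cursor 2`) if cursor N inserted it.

After op 1 (move_right): buffer="hxycxrw" (len 7), cursors c1@1 c2@5 c3@7, authorship .......
After op 2 (delete): buffer="xycr" (len 4), cursors c1@0 c2@3 c3@4, authorship ....
After op 3 (move_right): buffer="xycr" (len 4), cursors c1@1 c2@4 c3@4, authorship ....
After op 4 (move_left): buffer="xycr" (len 4), cursors c1@0 c2@3 c3@3, authorship ....
After op 5 (move_right): buffer="xycr" (len 4), cursors c1@1 c2@4 c3@4, authorship ....
After op 6 (insert('p')): buffer="xpycrpp" (len 7), cursors c1@2 c2@7 c3@7, authorship .1...23
Authorship (.=original, N=cursor N): . 1 . . . 2 3
Index 6: author = 3

Answer: cursor 3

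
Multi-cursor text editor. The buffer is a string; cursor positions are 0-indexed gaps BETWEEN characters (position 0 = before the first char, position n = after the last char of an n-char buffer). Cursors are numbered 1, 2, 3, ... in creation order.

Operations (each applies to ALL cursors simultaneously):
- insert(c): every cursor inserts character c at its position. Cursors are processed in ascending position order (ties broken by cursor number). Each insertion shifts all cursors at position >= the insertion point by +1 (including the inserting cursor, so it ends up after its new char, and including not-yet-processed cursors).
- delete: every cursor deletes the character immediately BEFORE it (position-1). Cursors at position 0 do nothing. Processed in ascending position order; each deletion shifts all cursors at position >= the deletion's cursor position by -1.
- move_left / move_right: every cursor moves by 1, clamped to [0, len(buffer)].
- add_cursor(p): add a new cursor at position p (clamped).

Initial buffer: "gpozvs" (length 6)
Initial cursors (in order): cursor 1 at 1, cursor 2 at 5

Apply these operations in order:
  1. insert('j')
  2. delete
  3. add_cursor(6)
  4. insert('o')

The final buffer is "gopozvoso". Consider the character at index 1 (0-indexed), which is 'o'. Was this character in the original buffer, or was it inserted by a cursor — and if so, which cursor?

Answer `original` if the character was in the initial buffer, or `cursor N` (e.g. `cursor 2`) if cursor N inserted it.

Answer: cursor 1

Derivation:
After op 1 (insert('j')): buffer="gjpozvjs" (len 8), cursors c1@2 c2@7, authorship .1....2.
After op 2 (delete): buffer="gpozvs" (len 6), cursors c1@1 c2@5, authorship ......
After op 3 (add_cursor(6)): buffer="gpozvs" (len 6), cursors c1@1 c2@5 c3@6, authorship ......
After op 4 (insert('o')): buffer="gopozvoso" (len 9), cursors c1@2 c2@7 c3@9, authorship .1....2.3
Authorship (.=original, N=cursor N): . 1 . . . . 2 . 3
Index 1: author = 1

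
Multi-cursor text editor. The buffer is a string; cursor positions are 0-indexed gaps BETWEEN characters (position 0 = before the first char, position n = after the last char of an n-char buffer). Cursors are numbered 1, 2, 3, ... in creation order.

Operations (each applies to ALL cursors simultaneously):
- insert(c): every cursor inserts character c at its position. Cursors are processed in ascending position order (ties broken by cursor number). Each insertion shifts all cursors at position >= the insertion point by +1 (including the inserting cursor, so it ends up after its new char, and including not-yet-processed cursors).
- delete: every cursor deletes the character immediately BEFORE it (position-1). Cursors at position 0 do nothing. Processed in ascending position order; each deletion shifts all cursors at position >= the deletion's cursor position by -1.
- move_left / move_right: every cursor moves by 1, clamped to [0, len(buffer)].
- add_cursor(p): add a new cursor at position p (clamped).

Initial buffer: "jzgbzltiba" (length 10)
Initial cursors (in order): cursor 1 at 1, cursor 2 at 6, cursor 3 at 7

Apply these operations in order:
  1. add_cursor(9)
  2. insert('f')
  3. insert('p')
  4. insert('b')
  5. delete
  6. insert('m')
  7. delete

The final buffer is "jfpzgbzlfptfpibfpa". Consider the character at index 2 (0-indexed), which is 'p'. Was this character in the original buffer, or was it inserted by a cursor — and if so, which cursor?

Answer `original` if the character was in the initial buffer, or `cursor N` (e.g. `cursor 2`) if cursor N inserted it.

After op 1 (add_cursor(9)): buffer="jzgbzltiba" (len 10), cursors c1@1 c2@6 c3@7 c4@9, authorship ..........
After op 2 (insert('f')): buffer="jfzgbzlftfibfa" (len 14), cursors c1@2 c2@8 c3@10 c4@13, authorship .1.....2.3..4.
After op 3 (insert('p')): buffer="jfpzgbzlfptfpibfpa" (len 18), cursors c1@3 c2@10 c3@13 c4@17, authorship .11.....22.33..44.
After op 4 (insert('b')): buffer="jfpbzgbzlfpbtfpbibfpba" (len 22), cursors c1@4 c2@12 c3@16 c4@21, authorship .111.....222.333..444.
After op 5 (delete): buffer="jfpzgbzlfptfpibfpa" (len 18), cursors c1@3 c2@10 c3@13 c4@17, authorship .11.....22.33..44.
After op 6 (insert('m')): buffer="jfpmzgbzlfpmtfpmibfpma" (len 22), cursors c1@4 c2@12 c3@16 c4@21, authorship .111.....222.333..444.
After op 7 (delete): buffer="jfpzgbzlfptfpibfpa" (len 18), cursors c1@3 c2@10 c3@13 c4@17, authorship .11.....22.33..44.
Authorship (.=original, N=cursor N): . 1 1 . . . . . 2 2 . 3 3 . . 4 4 .
Index 2: author = 1

Answer: cursor 1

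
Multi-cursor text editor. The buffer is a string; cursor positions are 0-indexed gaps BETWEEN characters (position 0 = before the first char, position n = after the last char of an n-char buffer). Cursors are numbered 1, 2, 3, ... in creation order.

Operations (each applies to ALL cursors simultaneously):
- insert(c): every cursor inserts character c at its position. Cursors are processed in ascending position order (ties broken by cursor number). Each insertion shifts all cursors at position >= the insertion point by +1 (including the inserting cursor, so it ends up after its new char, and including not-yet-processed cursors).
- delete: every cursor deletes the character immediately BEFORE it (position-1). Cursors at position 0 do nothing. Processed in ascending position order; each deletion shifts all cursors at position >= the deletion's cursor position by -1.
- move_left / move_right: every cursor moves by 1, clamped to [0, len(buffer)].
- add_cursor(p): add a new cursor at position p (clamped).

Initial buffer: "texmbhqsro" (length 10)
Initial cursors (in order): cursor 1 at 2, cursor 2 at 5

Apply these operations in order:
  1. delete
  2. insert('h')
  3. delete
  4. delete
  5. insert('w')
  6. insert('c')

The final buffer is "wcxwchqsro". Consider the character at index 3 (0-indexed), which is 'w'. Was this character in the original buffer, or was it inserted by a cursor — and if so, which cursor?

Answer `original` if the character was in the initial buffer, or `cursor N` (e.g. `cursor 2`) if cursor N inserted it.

After op 1 (delete): buffer="txmhqsro" (len 8), cursors c1@1 c2@3, authorship ........
After op 2 (insert('h')): buffer="thxmhhqsro" (len 10), cursors c1@2 c2@5, authorship .1..2.....
After op 3 (delete): buffer="txmhqsro" (len 8), cursors c1@1 c2@3, authorship ........
After op 4 (delete): buffer="xhqsro" (len 6), cursors c1@0 c2@1, authorship ......
After op 5 (insert('w')): buffer="wxwhqsro" (len 8), cursors c1@1 c2@3, authorship 1.2.....
After op 6 (insert('c')): buffer="wcxwchqsro" (len 10), cursors c1@2 c2@5, authorship 11.22.....
Authorship (.=original, N=cursor N): 1 1 . 2 2 . . . . .
Index 3: author = 2

Answer: cursor 2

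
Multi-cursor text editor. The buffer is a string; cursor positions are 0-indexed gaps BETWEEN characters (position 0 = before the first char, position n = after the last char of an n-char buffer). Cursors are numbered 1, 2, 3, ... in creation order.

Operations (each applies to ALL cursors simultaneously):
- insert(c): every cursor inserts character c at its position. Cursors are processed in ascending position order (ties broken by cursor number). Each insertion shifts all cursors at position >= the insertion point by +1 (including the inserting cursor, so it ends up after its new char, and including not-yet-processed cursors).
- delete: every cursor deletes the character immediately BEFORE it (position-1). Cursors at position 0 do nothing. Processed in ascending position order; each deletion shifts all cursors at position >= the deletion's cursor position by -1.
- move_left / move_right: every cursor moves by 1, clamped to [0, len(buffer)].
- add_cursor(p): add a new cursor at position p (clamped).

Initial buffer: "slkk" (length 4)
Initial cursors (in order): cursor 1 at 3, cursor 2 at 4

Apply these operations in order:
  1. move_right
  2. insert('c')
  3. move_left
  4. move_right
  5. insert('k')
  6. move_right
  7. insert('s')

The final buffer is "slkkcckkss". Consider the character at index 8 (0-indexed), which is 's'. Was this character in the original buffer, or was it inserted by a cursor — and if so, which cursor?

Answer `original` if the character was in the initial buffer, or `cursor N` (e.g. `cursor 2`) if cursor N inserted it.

After op 1 (move_right): buffer="slkk" (len 4), cursors c1@4 c2@4, authorship ....
After op 2 (insert('c')): buffer="slkkcc" (len 6), cursors c1@6 c2@6, authorship ....12
After op 3 (move_left): buffer="slkkcc" (len 6), cursors c1@5 c2@5, authorship ....12
After op 4 (move_right): buffer="slkkcc" (len 6), cursors c1@6 c2@6, authorship ....12
After op 5 (insert('k')): buffer="slkkcckk" (len 8), cursors c1@8 c2@8, authorship ....1212
After op 6 (move_right): buffer="slkkcckk" (len 8), cursors c1@8 c2@8, authorship ....1212
After op 7 (insert('s')): buffer="slkkcckkss" (len 10), cursors c1@10 c2@10, authorship ....121212
Authorship (.=original, N=cursor N): . . . . 1 2 1 2 1 2
Index 8: author = 1

Answer: cursor 1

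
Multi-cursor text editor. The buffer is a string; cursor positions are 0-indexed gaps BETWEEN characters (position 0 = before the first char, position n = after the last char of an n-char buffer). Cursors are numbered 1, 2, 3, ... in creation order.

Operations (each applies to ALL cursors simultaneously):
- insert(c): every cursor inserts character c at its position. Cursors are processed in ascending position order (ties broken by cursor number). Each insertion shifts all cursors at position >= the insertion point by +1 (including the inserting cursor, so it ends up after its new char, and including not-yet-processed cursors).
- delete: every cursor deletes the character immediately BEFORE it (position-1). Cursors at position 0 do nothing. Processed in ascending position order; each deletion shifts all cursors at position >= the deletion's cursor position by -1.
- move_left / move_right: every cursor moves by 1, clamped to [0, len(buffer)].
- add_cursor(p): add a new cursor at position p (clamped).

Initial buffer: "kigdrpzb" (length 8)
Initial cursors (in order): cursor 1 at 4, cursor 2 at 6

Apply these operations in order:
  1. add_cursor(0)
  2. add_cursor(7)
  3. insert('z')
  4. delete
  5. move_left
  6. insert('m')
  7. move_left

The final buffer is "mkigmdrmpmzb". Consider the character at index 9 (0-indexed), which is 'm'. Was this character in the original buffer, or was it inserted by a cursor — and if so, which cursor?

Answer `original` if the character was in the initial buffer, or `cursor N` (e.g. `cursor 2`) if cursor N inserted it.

After op 1 (add_cursor(0)): buffer="kigdrpzb" (len 8), cursors c3@0 c1@4 c2@6, authorship ........
After op 2 (add_cursor(7)): buffer="kigdrpzb" (len 8), cursors c3@0 c1@4 c2@6 c4@7, authorship ........
After op 3 (insert('z')): buffer="zkigdzrpzzzb" (len 12), cursors c3@1 c1@6 c2@9 c4@11, authorship 3....1..2.4.
After op 4 (delete): buffer="kigdrpzb" (len 8), cursors c3@0 c1@4 c2@6 c4@7, authorship ........
After op 5 (move_left): buffer="kigdrpzb" (len 8), cursors c3@0 c1@3 c2@5 c4@6, authorship ........
After op 6 (insert('m')): buffer="mkigmdrmpmzb" (len 12), cursors c3@1 c1@5 c2@8 c4@10, authorship 3...1..2.4..
After op 7 (move_left): buffer="mkigmdrmpmzb" (len 12), cursors c3@0 c1@4 c2@7 c4@9, authorship 3...1..2.4..
Authorship (.=original, N=cursor N): 3 . . . 1 . . 2 . 4 . .
Index 9: author = 4

Answer: cursor 4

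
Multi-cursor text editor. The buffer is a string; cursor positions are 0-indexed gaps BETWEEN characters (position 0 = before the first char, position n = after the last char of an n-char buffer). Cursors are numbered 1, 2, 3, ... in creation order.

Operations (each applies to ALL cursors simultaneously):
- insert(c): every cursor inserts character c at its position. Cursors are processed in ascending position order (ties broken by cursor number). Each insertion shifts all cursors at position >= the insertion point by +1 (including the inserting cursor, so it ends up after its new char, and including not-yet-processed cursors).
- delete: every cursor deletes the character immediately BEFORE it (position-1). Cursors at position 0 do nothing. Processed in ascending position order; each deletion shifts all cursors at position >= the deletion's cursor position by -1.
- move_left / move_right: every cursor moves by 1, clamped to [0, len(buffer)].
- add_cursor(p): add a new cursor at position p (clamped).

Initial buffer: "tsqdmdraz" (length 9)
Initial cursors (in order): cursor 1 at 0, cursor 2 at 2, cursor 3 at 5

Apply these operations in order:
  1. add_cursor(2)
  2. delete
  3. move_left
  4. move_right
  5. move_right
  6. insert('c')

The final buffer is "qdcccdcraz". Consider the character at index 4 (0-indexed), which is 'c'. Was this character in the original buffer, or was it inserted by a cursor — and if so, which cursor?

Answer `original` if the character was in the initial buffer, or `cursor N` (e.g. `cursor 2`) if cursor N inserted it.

Answer: cursor 4

Derivation:
After op 1 (add_cursor(2)): buffer="tsqdmdraz" (len 9), cursors c1@0 c2@2 c4@2 c3@5, authorship .........
After op 2 (delete): buffer="qddraz" (len 6), cursors c1@0 c2@0 c4@0 c3@2, authorship ......
After op 3 (move_left): buffer="qddraz" (len 6), cursors c1@0 c2@0 c4@0 c3@1, authorship ......
After op 4 (move_right): buffer="qddraz" (len 6), cursors c1@1 c2@1 c4@1 c3@2, authorship ......
After op 5 (move_right): buffer="qddraz" (len 6), cursors c1@2 c2@2 c4@2 c3@3, authorship ......
After op 6 (insert('c')): buffer="qdcccdcraz" (len 10), cursors c1@5 c2@5 c4@5 c3@7, authorship ..124.3...
Authorship (.=original, N=cursor N): . . 1 2 4 . 3 . . .
Index 4: author = 4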